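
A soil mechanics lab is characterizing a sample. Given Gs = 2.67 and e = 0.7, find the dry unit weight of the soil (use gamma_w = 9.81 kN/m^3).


Result: 15.407 kN/m^3

Derivation:
Using gamma_d = Gs * gamma_w / (1 + e)
gamma_d = 2.67 * 9.81 / (1 + 0.7)
gamma_d = 2.67 * 9.81 / 1.7
gamma_d = 15.407 kN/m^3


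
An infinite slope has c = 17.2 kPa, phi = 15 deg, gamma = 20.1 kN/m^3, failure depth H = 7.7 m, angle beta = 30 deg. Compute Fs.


Using Fs = c / (gamma*H*sin(beta)*cos(beta)) + tan(phi)/tan(beta)
Cohesion contribution = 17.2 / (20.1*7.7*sin(30)*cos(30))
Cohesion contribution = 0.25665
Friction contribution = tan(15)/tan(30) = 0.464102
Fs = 0.25665 + 0.464102
Fs = 0.721


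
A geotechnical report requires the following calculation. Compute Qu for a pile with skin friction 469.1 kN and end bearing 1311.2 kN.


Result: 1780.3 kN

Derivation:
Using Qu = Qf + Qb
Qu = 469.1 + 1311.2
Qu = 1780.3 kN


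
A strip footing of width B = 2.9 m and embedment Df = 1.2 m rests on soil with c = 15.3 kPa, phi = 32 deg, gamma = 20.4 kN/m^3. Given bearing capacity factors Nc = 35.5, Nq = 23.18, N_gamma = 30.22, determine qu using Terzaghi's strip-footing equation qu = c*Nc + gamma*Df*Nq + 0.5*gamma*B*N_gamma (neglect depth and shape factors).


Compute qu = c*Nc + gamma*Df*Nq + 0.5*gamma*B*N_gamma
Term 1: 15.3 * 35.5 = 543.15
Term 2: 20.4 * 1.2 * 23.18 = 567.4464
Term 3: 0.5 * 20.4 * 2.9 * 30.22 = 893.9076
qu = 543.15 + 567.4464 + 893.9076
qu = 2004.5 kPa


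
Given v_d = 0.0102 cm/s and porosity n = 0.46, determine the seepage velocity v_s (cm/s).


Using v_s = v_d / n
v_s = 0.0102 / 0.46
v_s = 0.02217 cm/s


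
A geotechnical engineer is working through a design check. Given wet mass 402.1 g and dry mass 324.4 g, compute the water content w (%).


Using w = (m_wet - m_dry) / m_dry * 100
m_wet - m_dry = 402.1 - 324.4 = 77.7 g
w = 77.7 / 324.4 * 100
w = 23.95 %


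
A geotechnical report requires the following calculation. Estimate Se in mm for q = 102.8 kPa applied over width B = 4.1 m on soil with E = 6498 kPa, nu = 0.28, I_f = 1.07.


Result: 63.962 mm

Derivation:
Using Se = q * B * (1 - nu^2) * I_f / E
1 - nu^2 = 1 - 0.28^2 = 0.9216
Se = 102.8 * 4.1 * 0.9216 * 1.07 / 6498
Se = 0.063962 m
Convert to mm: Se = 0.063962 * 1000 = 63.962 mm


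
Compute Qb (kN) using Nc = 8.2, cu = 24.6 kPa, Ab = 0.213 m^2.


Result: 42.97 kN

Derivation:
Using Qb = Nc * cu * Ab
Qb = 8.2 * 24.6 * 0.213
Qb = 42.97 kN


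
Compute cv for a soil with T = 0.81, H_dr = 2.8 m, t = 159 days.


Using cv = T * H_dr^2 / t
H_dr^2 = 2.8^2 = 7.84
cv = 0.81 * 7.84 / 159
cv = 0.03994 m^2/day


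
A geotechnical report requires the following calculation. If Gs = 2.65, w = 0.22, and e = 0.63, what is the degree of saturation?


Result: 0.9254

Derivation:
Using S = Gs * w / e
S = 2.65 * 0.22 / 0.63
S = 0.9254


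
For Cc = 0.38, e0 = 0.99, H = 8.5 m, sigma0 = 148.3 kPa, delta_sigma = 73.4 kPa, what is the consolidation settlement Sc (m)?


Using Sc = Cc * H / (1 + e0) * log10((sigma0 + delta_sigma) / sigma0)
Stress ratio = (148.3 + 73.4) / 148.3 = 1.49494
log10(1.49494) = 0.174625
Cc * H / (1 + e0) = 0.38 * 8.5 / (1 + 0.99) = 1.62312
Sc = 1.62312 * 0.174625
Sc = 0.2834 m


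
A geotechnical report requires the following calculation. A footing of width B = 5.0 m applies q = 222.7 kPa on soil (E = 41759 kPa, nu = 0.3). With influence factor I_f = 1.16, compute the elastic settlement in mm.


Using Se = q * B * (1 - nu^2) * I_f / E
1 - nu^2 = 1 - 0.3^2 = 0.91
Se = 222.7 * 5.0 * 0.91 * 1.16 / 41759
Se = 0.028147 m
Convert to mm: Se = 0.028147 * 1000 = 28.147 mm


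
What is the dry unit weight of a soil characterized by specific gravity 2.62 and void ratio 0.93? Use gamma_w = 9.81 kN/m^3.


Result: 13.317 kN/m^3

Derivation:
Using gamma_d = Gs * gamma_w / (1 + e)
gamma_d = 2.62 * 9.81 / (1 + 0.93)
gamma_d = 2.62 * 9.81 / 1.93
gamma_d = 13.317 kN/m^3


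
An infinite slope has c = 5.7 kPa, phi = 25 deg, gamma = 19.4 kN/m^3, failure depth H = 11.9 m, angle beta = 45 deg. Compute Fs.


Using Fs = c / (gamma*H*sin(beta)*cos(beta)) + tan(phi)/tan(beta)
Cohesion contribution = 5.7 / (19.4*11.9*sin(45)*cos(45))
Cohesion contribution = 0.0493806
Friction contribution = tan(25)/tan(45) = 0.466308
Fs = 0.0493806 + 0.466308
Fs = 0.516


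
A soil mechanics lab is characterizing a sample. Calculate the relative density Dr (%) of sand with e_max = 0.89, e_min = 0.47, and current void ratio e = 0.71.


Result: 42.86 %

Derivation:
Using Dr = (e_max - e) / (e_max - e_min) * 100
e_max - e = 0.89 - 0.71 = 0.18
e_max - e_min = 0.89 - 0.47 = 0.42
Dr = 0.18 / 0.42 * 100
Dr = 42.86 %


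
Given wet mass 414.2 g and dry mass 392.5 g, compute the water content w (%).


Result: 5.53 %

Derivation:
Using w = (m_wet - m_dry) / m_dry * 100
m_wet - m_dry = 414.2 - 392.5 = 21.7 g
w = 21.7 / 392.5 * 100
w = 5.53 %


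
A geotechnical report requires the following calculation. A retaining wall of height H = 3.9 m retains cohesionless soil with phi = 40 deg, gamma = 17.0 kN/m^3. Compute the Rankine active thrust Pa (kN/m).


Compute active earth pressure coefficient:
Ka = tan^2(45 - phi/2) = tan^2(25.0) = 0.217443
Compute active force:
Pa = 0.5 * Ka * gamma * H^2
Pa = 0.5 * 0.217443 * 17.0 * 3.9^2
Pa = 28.11 kN/m


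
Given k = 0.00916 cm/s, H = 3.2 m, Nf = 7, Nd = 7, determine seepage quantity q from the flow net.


Result: 0.0002931 m^3/s per m

Derivation:
Convert k to m/s for unit consistency with H:
k = 0.00916 cm/s = 0.00916 / 100 m/s = 9.16e-05 m/s
Using q = k * H * Nf / Nd
Nf / Nd = 7 / 7 = 1.0
q = 9.16e-05 * 3.2 * 1.0
q = 0.0002931 m^3/s per m


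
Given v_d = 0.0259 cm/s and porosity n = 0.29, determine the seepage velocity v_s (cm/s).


Using v_s = v_d / n
v_s = 0.0259 / 0.29
v_s = 0.08931 cm/s


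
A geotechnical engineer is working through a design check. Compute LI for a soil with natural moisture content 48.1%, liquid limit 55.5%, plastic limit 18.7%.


First compute the plasticity index:
PI = LL - PL = 55.5 - 18.7 = 36.8
Then compute the liquidity index:
LI = (w - PL) / PI
LI = (48.1 - 18.7) / 36.8
LI = 0.799


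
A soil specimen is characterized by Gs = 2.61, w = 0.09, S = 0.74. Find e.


Using the relation e = Gs * w / S
e = 2.61 * 0.09 / 0.74
e = 0.3174


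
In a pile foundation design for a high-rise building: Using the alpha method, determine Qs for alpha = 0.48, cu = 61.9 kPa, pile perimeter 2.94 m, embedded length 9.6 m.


Using Qs = alpha * cu * perimeter * L
Qs = 0.48 * 61.9 * 2.94 * 9.6
Qs = 838.59 kN


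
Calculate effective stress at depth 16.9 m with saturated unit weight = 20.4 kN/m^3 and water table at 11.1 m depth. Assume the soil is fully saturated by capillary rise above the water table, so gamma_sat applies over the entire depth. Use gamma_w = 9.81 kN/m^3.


Total stress = gamma_sat * depth
sigma = 20.4 * 16.9 = 344.76 kPa
Pore water pressure u = gamma_w * (depth - d_wt)
u = 9.81 * (16.9 - 11.1) = 56.898 kPa
Effective stress = sigma - u
sigma' = 344.76 - 56.898 = 287.86 kPa


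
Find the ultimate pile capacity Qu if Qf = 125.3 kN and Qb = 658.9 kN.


Result: 784.2 kN

Derivation:
Using Qu = Qf + Qb
Qu = 125.3 + 658.9
Qu = 784.2 kN


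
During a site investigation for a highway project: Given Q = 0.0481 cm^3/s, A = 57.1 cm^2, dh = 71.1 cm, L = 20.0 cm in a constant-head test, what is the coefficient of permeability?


Result: 0.000237 cm/s

Derivation:
Compute hydraulic gradient:
i = dh / L = 71.1 / 20.0 = 3.555
Then apply Darcy's law:
k = Q / (A * i)
k = 0.0481 / (57.1 * 3.555)
k = 0.0481 / 202.99
k = 0.000237 cm/s


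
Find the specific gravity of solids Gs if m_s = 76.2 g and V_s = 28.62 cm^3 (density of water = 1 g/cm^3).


Using Gs = m_s / (V_s * rho_w)
Since rho_w = 1 g/cm^3:
Gs = 76.2 / 28.62
Gs = 2.662


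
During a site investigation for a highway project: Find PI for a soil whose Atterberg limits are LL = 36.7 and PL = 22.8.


Using PI = LL - PL
PI = 36.7 - 22.8
PI = 13.9


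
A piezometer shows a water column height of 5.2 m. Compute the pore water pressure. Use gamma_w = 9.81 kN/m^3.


Using u = gamma_w * h_w
u = 9.81 * 5.2
u = 51.01 kPa


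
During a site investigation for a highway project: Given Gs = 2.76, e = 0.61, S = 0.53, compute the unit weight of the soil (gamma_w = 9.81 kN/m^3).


Using gamma = gamma_w * (Gs + S*e) / (1 + e)
Numerator: Gs + S*e = 2.76 + 0.53*0.61 = 3.0833
Denominator: 1 + e = 1 + 0.61 = 1.61
gamma = 9.81 * 3.0833 / 1.61
gamma = 18.787 kN/m^3


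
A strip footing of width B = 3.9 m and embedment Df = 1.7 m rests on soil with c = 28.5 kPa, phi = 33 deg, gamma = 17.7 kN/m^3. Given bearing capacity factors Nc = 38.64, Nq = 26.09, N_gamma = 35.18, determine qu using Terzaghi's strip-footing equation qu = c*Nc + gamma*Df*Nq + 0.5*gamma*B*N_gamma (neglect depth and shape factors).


Compute qu = c*Nc + gamma*Df*Nq + 0.5*gamma*B*N_gamma
Term 1: 28.5 * 38.64 = 1101.24
Term 2: 17.7 * 1.7 * 26.09 = 785.0481
Term 3: 0.5 * 17.7 * 3.9 * 35.18 = 1214.2377
qu = 1101.24 + 785.0481 + 1214.2377
qu = 3100.53 kPa


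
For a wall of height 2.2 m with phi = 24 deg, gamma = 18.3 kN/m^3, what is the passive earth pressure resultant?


Compute passive earth pressure coefficient:
Kp = tan^2(45 + phi/2) = tan^2(57.0) = 2.371184
Compute passive force:
Pp = 0.5 * Kp * gamma * H^2
Pp = 0.5 * 2.371184 * 18.3 * 2.2^2
Pp = 105.01 kN/m


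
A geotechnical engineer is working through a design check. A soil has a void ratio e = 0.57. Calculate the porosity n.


Result: 0.3631

Derivation:
Using the relation n = e / (1 + e)
n = 0.57 / (1 + 0.57)
n = 0.57 / 1.57
n = 0.3631


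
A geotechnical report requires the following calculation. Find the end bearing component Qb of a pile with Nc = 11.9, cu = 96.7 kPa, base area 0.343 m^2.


Result: 394.7 kN

Derivation:
Using Qb = Nc * cu * Ab
Qb = 11.9 * 96.7 * 0.343
Qb = 394.7 kN


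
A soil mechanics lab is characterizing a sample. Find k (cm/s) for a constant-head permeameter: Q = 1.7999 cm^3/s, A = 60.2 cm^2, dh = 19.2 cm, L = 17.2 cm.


Compute hydraulic gradient:
i = dh / L = 19.2 / 17.2 = 1.11628
Then apply Darcy's law:
k = Q / (A * i)
k = 1.7999 / (60.2 * 1.11628)
k = 1.7999 / 67.2
k = 0.026784 cm/s


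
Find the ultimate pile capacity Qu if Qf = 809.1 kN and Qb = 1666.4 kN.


Result: 2475.5 kN

Derivation:
Using Qu = Qf + Qb
Qu = 809.1 + 1666.4
Qu = 2475.5 kN


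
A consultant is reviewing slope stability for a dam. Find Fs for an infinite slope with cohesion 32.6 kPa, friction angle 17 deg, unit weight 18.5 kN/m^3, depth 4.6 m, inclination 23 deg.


Using Fs = c / (gamma*H*sin(beta)*cos(beta)) + tan(phi)/tan(beta)
Cohesion contribution = 32.6 / (18.5*4.6*sin(23)*cos(23))
Cohesion contribution = 1.06508
Friction contribution = tan(17)/tan(23) = 0.720256
Fs = 1.06508 + 0.720256
Fs = 1.785


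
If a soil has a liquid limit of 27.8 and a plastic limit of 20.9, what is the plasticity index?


Using PI = LL - PL
PI = 27.8 - 20.9
PI = 6.9


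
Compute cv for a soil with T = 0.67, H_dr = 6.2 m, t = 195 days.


Using cv = T * H_dr^2 / t
H_dr^2 = 6.2^2 = 38.44
cv = 0.67 * 38.44 / 195
cv = 0.13208 m^2/day


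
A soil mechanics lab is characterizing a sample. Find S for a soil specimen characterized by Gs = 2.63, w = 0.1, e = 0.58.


Result: 0.4534

Derivation:
Using S = Gs * w / e
S = 2.63 * 0.1 / 0.58
S = 0.4534


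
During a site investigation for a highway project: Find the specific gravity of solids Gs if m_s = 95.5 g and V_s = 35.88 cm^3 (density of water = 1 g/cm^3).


Result: 2.662

Derivation:
Using Gs = m_s / (V_s * rho_w)
Since rho_w = 1 g/cm^3:
Gs = 95.5 / 35.88
Gs = 2.662


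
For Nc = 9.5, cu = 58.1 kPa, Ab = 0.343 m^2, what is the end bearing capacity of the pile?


Result: 189.32 kN

Derivation:
Using Qb = Nc * cu * Ab
Qb = 9.5 * 58.1 * 0.343
Qb = 189.32 kN


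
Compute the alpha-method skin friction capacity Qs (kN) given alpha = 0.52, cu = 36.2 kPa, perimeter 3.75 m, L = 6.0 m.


Result: 423.54 kN

Derivation:
Using Qs = alpha * cu * perimeter * L
Qs = 0.52 * 36.2 * 3.75 * 6.0
Qs = 423.54 kN


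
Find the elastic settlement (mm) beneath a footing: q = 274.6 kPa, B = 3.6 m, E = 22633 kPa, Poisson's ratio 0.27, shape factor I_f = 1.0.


Result: 40.494 mm

Derivation:
Using Se = q * B * (1 - nu^2) * I_f / E
1 - nu^2 = 1 - 0.27^2 = 0.9271
Se = 274.6 * 3.6 * 0.9271 * 1.0 / 22633
Se = 0.040494 m
Convert to mm: Se = 0.040494 * 1000 = 40.494 mm


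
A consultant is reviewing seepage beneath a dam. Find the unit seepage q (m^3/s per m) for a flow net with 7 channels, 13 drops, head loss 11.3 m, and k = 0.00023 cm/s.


Convert k to m/s for unit consistency with H:
k = 0.00023 cm/s = 0.00023 / 100 m/s = 2.3e-06 m/s
Using q = k * H * Nf / Nd
Nf / Nd = 7 / 13 = 0.5385
q = 2.3e-06 * 11.3 * 0.5385
q = 1.399e-05 m^3/s per m


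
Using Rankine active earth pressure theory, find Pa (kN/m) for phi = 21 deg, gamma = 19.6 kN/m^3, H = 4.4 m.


Compute active earth pressure coefficient:
Ka = tan^2(45 - phi/2) = tan^2(34.5) = 0.472355
Compute active force:
Pa = 0.5 * Ka * gamma * H^2
Pa = 0.5 * 0.472355 * 19.6 * 4.4^2
Pa = 89.62 kN/m


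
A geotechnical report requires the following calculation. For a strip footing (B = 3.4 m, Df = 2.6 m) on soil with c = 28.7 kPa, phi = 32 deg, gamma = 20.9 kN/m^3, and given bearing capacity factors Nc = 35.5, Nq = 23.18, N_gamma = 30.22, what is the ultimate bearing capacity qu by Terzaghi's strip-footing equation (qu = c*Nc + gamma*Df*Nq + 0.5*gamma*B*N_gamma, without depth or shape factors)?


Compute qu = c*Nc + gamma*Df*Nq + 0.5*gamma*B*N_gamma
Term 1: 28.7 * 35.5 = 1018.85
Term 2: 20.9 * 2.6 * 23.18 = 1259.6012
Term 3: 0.5 * 20.9 * 3.4 * 30.22 = 1073.7166
qu = 1018.85 + 1259.6012 + 1073.7166
qu = 3352.17 kPa


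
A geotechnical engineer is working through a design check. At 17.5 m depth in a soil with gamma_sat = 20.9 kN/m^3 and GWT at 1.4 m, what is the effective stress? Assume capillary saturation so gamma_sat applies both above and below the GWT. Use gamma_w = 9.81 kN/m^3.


Total stress = gamma_sat * depth
sigma = 20.9 * 17.5 = 365.75 kPa
Pore water pressure u = gamma_w * (depth - d_wt)
u = 9.81 * (17.5 - 1.4) = 157.941 kPa
Effective stress = sigma - u
sigma' = 365.75 - 157.941 = 207.81 kPa


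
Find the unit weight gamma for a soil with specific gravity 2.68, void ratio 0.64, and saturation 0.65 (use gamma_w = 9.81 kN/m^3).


Using gamma = gamma_w * (Gs + S*e) / (1 + e)
Numerator: Gs + S*e = 2.68 + 0.65*0.64 = 3.096
Denominator: 1 + e = 1 + 0.64 = 1.64
gamma = 9.81 * 3.096 / 1.64
gamma = 18.519 kN/m^3


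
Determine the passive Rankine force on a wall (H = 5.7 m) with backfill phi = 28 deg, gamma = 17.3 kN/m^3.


Result: 778.43 kN/m

Derivation:
Compute passive earth pressure coefficient:
Kp = tan^2(45 + phi/2) = tan^2(59.0) = 2.769826
Compute passive force:
Pp = 0.5 * Kp * gamma * H^2
Pp = 0.5 * 2.769826 * 17.3 * 5.7^2
Pp = 778.43 kN/m


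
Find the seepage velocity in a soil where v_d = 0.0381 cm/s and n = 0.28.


Using v_s = v_d / n
v_s = 0.0381 / 0.28
v_s = 0.13607 cm/s


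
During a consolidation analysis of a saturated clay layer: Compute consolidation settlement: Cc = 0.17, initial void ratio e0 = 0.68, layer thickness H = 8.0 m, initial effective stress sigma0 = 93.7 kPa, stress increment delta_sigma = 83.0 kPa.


Result: 0.223 m

Derivation:
Using Sc = Cc * H / (1 + e0) * log10((sigma0 + delta_sigma) / sigma0)
Stress ratio = (93.7 + 83.0) / 93.7 = 1.88581
log10(1.88581) = 0.275497
Cc * H / (1 + e0) = 0.17 * 8.0 / (1 + 0.68) = 0.809524
Sc = 0.809524 * 0.275497
Sc = 0.223 m


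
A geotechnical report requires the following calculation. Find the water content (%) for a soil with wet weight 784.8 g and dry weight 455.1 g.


Result: 72.45 %

Derivation:
Using w = (m_wet - m_dry) / m_dry * 100
m_wet - m_dry = 784.8 - 455.1 = 329.7 g
w = 329.7 / 455.1 * 100
w = 72.45 %


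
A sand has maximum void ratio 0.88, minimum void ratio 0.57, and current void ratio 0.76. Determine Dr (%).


Using Dr = (e_max - e) / (e_max - e_min) * 100
e_max - e = 0.88 - 0.76 = 0.12
e_max - e_min = 0.88 - 0.57 = 0.31
Dr = 0.12 / 0.31 * 100
Dr = 38.71 %


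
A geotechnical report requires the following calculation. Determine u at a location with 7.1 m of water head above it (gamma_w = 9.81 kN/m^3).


Result: 69.65 kPa

Derivation:
Using u = gamma_w * h_w
u = 9.81 * 7.1
u = 69.65 kPa


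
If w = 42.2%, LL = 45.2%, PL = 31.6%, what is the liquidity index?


First compute the plasticity index:
PI = LL - PL = 45.2 - 31.6 = 13.6
Then compute the liquidity index:
LI = (w - PL) / PI
LI = (42.2 - 31.6) / 13.6
LI = 0.779


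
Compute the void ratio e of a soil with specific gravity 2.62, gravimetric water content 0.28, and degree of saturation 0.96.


Result: 0.7642

Derivation:
Using the relation e = Gs * w / S
e = 2.62 * 0.28 / 0.96
e = 0.7642


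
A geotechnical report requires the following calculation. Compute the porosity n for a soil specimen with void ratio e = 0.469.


Using the relation n = e / (1 + e)
n = 0.469 / (1 + 0.469)
n = 0.469 / 1.469
n = 0.3193


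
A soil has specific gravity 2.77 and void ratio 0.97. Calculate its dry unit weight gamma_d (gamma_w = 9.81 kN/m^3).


Result: 13.794 kN/m^3

Derivation:
Using gamma_d = Gs * gamma_w / (1 + e)
gamma_d = 2.77 * 9.81 / (1 + 0.97)
gamma_d = 2.77 * 9.81 / 1.97
gamma_d = 13.794 kN/m^3


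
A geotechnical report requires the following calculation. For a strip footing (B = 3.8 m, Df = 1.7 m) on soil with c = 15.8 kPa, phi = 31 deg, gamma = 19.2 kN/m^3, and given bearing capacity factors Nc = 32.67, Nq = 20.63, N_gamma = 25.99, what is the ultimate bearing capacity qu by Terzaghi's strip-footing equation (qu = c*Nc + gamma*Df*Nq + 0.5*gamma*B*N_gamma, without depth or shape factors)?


Compute qu = c*Nc + gamma*Df*Nq + 0.5*gamma*B*N_gamma
Term 1: 15.8 * 32.67 = 516.186
Term 2: 19.2 * 1.7 * 20.63 = 673.3632
Term 3: 0.5 * 19.2 * 3.8 * 25.99 = 948.1152
qu = 516.186 + 673.3632 + 948.1152
qu = 2137.66 kPa


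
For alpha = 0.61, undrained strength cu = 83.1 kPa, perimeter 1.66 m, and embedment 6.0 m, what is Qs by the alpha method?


Result: 504.88 kN

Derivation:
Using Qs = alpha * cu * perimeter * L
Qs = 0.61 * 83.1 * 1.66 * 6.0
Qs = 504.88 kN


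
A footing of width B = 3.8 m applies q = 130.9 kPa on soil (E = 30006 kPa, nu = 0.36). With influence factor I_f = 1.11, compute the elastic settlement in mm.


Using Se = q * B * (1 - nu^2) * I_f / E
1 - nu^2 = 1 - 0.36^2 = 0.8704
Se = 130.9 * 3.8 * 0.8704 * 1.11 / 30006
Se = 0.016016 m
Convert to mm: Se = 0.016016 * 1000 = 16.016 mm


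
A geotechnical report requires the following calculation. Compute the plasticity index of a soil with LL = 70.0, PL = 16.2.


Using PI = LL - PL
PI = 70.0 - 16.2
PI = 53.8


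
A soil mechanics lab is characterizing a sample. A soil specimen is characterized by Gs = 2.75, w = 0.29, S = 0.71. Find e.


Using the relation e = Gs * w / S
e = 2.75 * 0.29 / 0.71
e = 1.1232


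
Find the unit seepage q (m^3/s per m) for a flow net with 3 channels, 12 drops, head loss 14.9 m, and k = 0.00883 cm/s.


Convert k to m/s for unit consistency with H:
k = 0.00883 cm/s = 0.00883 / 100 m/s = 8.83e-05 m/s
Using q = k * H * Nf / Nd
Nf / Nd = 3 / 12 = 0.25
q = 8.83e-05 * 14.9 * 0.25
q = 0.0003289 m^3/s per m


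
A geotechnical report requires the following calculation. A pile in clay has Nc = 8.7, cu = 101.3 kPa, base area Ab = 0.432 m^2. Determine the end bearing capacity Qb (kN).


Using Qb = Nc * cu * Ab
Qb = 8.7 * 101.3 * 0.432
Qb = 380.73 kN


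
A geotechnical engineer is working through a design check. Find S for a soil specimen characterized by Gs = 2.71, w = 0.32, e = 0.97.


Using S = Gs * w / e
S = 2.71 * 0.32 / 0.97
S = 0.894


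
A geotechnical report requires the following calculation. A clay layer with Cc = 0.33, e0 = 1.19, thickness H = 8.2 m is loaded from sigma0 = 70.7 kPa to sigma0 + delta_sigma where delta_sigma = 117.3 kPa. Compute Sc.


Using Sc = Cc * H / (1 + e0) * log10((sigma0 + delta_sigma) / sigma0)
Stress ratio = (70.7 + 117.3) / 70.7 = 2.65912
log10(2.65912) = 0.424738
Cc * H / (1 + e0) = 0.33 * 8.2 / (1 + 1.19) = 1.23562
Sc = 1.23562 * 0.424738
Sc = 0.5248 m


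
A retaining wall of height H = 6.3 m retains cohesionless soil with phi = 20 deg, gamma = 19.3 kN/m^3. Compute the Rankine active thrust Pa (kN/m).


Result: 187.79 kN/m

Derivation:
Compute active earth pressure coefficient:
Ka = tan^2(45 - phi/2) = tan^2(35.0) = 0.490291
Compute active force:
Pa = 0.5 * Ka * gamma * H^2
Pa = 0.5 * 0.490291 * 19.3 * 6.3^2
Pa = 187.79 kN/m


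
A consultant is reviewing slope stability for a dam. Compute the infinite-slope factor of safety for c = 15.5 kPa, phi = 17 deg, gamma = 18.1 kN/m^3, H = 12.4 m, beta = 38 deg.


Using Fs = c / (gamma*H*sin(beta)*cos(beta)) + tan(phi)/tan(beta)
Cohesion contribution = 15.5 / (18.1*12.4*sin(38)*cos(38))
Cohesion contribution = 0.14235
Friction contribution = tan(17)/tan(38) = 0.391317
Fs = 0.14235 + 0.391317
Fs = 0.534


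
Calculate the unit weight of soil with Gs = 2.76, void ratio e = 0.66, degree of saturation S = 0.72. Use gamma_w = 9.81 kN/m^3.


Using gamma = gamma_w * (Gs + S*e) / (1 + e)
Numerator: Gs + S*e = 2.76 + 0.72*0.66 = 3.2352
Denominator: 1 + e = 1 + 0.66 = 1.66
gamma = 9.81 * 3.2352 / 1.66
gamma = 19.119 kN/m^3


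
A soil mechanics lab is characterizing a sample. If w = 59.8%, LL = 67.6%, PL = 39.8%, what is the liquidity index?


Result: 0.719

Derivation:
First compute the plasticity index:
PI = LL - PL = 67.6 - 39.8 = 27.8
Then compute the liquidity index:
LI = (w - PL) / PI
LI = (59.8 - 39.8) / 27.8
LI = 0.719


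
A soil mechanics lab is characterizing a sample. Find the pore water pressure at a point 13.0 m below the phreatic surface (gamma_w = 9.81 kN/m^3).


Result: 127.53 kPa

Derivation:
Using u = gamma_w * h_w
u = 9.81 * 13.0
u = 127.53 kPa


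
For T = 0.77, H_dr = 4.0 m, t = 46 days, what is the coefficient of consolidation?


Using cv = T * H_dr^2 / t
H_dr^2 = 4.0^2 = 16.0
cv = 0.77 * 16.0 / 46
cv = 0.26783 m^2/day


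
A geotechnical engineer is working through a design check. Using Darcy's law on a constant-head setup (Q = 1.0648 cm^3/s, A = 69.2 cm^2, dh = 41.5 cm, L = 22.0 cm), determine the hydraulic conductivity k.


Compute hydraulic gradient:
i = dh / L = 41.5 / 22.0 = 1.88636
Then apply Darcy's law:
k = Q / (A * i)
k = 1.0648 / (69.2 * 1.88636)
k = 1.0648 / 130.536
k = 0.008157 cm/s


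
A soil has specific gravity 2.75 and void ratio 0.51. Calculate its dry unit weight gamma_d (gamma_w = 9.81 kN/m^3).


Result: 17.866 kN/m^3

Derivation:
Using gamma_d = Gs * gamma_w / (1 + e)
gamma_d = 2.75 * 9.81 / (1 + 0.51)
gamma_d = 2.75 * 9.81 / 1.51
gamma_d = 17.866 kN/m^3


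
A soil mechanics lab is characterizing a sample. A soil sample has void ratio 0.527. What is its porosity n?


Using the relation n = e / (1 + e)
n = 0.527 / (1 + 0.527)
n = 0.527 / 1.527
n = 0.3451


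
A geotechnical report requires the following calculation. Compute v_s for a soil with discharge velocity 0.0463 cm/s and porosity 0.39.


Using v_s = v_d / n
v_s = 0.0463 / 0.39
v_s = 0.11872 cm/s


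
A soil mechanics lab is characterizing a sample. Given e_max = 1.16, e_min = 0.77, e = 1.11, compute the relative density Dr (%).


Using Dr = (e_max - e) / (e_max - e_min) * 100
e_max - e = 1.16 - 1.11 = 0.05
e_max - e_min = 1.16 - 0.77 = 0.39
Dr = 0.05 / 0.39 * 100
Dr = 12.82 %


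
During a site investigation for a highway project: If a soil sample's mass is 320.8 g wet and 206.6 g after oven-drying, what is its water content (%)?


Using w = (m_wet - m_dry) / m_dry * 100
m_wet - m_dry = 320.8 - 206.6 = 114.2 g
w = 114.2 / 206.6 * 100
w = 55.28 %


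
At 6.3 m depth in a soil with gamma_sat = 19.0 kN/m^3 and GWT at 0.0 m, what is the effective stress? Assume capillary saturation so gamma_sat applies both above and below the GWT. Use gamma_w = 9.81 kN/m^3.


Total stress = gamma_sat * depth
sigma = 19.0 * 6.3 = 119.7 kPa
Pore water pressure u = gamma_w * (depth - d_wt)
u = 9.81 * (6.3 - 0.0) = 61.803 kPa
Effective stress = sigma - u
sigma' = 119.7 - 61.803 = 57.9 kPa


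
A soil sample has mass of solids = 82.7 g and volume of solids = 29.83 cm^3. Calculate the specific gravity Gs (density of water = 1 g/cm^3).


Using Gs = m_s / (V_s * rho_w)
Since rho_w = 1 g/cm^3:
Gs = 82.7 / 29.83
Gs = 2.772


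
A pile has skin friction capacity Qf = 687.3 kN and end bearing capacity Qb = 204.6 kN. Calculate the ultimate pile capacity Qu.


Result: 891.9 kN

Derivation:
Using Qu = Qf + Qb
Qu = 687.3 + 204.6
Qu = 891.9 kN


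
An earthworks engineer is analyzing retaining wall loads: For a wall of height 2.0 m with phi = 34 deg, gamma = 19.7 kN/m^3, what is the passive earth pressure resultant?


Compute passive earth pressure coefficient:
Kp = tan^2(45 + phi/2) = tan^2(62.0) = 3.537132
Compute passive force:
Pp = 0.5 * Kp * gamma * H^2
Pp = 0.5 * 3.537132 * 19.7 * 2.0^2
Pp = 139.36 kN/m


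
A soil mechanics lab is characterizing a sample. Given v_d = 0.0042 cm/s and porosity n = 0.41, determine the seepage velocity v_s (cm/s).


Using v_s = v_d / n
v_s = 0.0042 / 0.41
v_s = 0.01024 cm/s


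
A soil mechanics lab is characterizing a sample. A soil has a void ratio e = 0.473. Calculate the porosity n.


Using the relation n = e / (1 + e)
n = 0.473 / (1 + 0.473)
n = 0.473 / 1.473
n = 0.3211


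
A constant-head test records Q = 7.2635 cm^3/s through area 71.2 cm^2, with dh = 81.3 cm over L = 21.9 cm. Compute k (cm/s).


Result: 0.02748 cm/s

Derivation:
Compute hydraulic gradient:
i = dh / L = 81.3 / 21.9 = 3.71233
Then apply Darcy's law:
k = Q / (A * i)
k = 7.2635 / (71.2 * 3.71233)
k = 7.2635 / 264.318
k = 0.02748 cm/s


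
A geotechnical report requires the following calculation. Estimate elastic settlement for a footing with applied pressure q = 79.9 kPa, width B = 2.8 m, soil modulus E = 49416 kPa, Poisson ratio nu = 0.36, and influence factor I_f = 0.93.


Using Se = q * B * (1 - nu^2) * I_f / E
1 - nu^2 = 1 - 0.36^2 = 0.8704
Se = 79.9 * 2.8 * 0.8704 * 0.93 / 49416
Se = 0.003665 m
Convert to mm: Se = 0.003665 * 1000 = 3.665 mm


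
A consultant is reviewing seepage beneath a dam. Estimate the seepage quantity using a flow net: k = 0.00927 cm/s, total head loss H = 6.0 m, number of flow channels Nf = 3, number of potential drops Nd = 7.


Convert k to m/s for unit consistency with H:
k = 0.00927 cm/s = 0.00927 / 100 m/s = 9.27e-05 m/s
Using q = k * H * Nf / Nd
Nf / Nd = 3 / 7 = 0.4286
q = 9.27e-05 * 6.0 * 0.4286
q = 0.0002384 m^3/s per m


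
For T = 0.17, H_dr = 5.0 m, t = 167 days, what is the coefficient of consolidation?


Using cv = T * H_dr^2 / t
H_dr^2 = 5.0^2 = 25.0
cv = 0.17 * 25.0 / 167
cv = 0.02545 m^2/day


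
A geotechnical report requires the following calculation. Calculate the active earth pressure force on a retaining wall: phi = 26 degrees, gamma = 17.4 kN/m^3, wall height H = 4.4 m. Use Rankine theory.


Result: 65.77 kN/m

Derivation:
Compute active earth pressure coefficient:
Ka = tan^2(45 - phi/2) = tan^2(32.0) = 0.390462
Compute active force:
Pa = 0.5 * Ka * gamma * H^2
Pa = 0.5 * 0.390462 * 17.4 * 4.4^2
Pa = 65.77 kN/m


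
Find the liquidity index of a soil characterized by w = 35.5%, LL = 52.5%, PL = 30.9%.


First compute the plasticity index:
PI = LL - PL = 52.5 - 30.9 = 21.6
Then compute the liquidity index:
LI = (w - PL) / PI
LI = (35.5 - 30.9) / 21.6
LI = 0.213


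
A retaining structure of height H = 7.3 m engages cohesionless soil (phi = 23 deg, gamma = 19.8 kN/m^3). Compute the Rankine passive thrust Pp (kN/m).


Compute passive earth pressure coefficient:
Kp = tan^2(45 + phi/2) = tan^2(56.5) = 2.282623
Compute passive force:
Pp = 0.5 * Kp * gamma * H^2
Pp = 0.5 * 2.282623 * 19.8 * 7.3^2
Pp = 1204.25 kN/m


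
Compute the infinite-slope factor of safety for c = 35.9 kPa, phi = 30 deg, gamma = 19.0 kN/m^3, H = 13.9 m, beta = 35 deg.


Result: 1.114

Derivation:
Using Fs = c / (gamma*H*sin(beta)*cos(beta)) + tan(phi)/tan(beta)
Cohesion contribution = 35.9 / (19.0*13.9*sin(35)*cos(35))
Cohesion contribution = 0.289315
Friction contribution = tan(30)/tan(35) = 0.824542
Fs = 0.289315 + 0.824542
Fs = 1.114


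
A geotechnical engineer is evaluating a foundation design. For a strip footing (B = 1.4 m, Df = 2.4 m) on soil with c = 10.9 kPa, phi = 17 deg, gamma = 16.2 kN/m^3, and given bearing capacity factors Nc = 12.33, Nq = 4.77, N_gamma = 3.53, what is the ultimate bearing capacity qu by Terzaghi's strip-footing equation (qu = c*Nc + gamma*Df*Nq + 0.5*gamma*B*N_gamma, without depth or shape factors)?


Compute qu = c*Nc + gamma*Df*Nq + 0.5*gamma*B*N_gamma
Term 1: 10.9 * 12.33 = 134.397
Term 2: 16.2 * 2.4 * 4.77 = 185.4576
Term 3: 0.5 * 16.2 * 1.4 * 3.53 = 40.0302
qu = 134.397 + 185.4576 + 40.0302
qu = 359.88 kPa


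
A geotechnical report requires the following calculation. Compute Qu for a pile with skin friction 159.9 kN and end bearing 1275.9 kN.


Using Qu = Qf + Qb
Qu = 159.9 + 1275.9
Qu = 1435.8 kN


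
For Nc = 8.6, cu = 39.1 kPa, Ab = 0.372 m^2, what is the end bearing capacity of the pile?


Using Qb = Nc * cu * Ab
Qb = 8.6 * 39.1 * 0.372
Qb = 125.09 kN


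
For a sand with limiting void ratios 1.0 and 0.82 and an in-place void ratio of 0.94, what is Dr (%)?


Result: 33.33 %

Derivation:
Using Dr = (e_max - e) / (e_max - e_min) * 100
e_max - e = 1.0 - 0.94 = 0.06
e_max - e_min = 1.0 - 0.82 = 0.18
Dr = 0.06 / 0.18 * 100
Dr = 33.33 %


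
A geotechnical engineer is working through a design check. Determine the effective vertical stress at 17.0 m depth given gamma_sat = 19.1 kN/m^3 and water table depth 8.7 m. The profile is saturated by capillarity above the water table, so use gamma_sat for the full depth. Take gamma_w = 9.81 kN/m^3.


Result: 243.28 kPa

Derivation:
Total stress = gamma_sat * depth
sigma = 19.1 * 17.0 = 324.7 kPa
Pore water pressure u = gamma_w * (depth - d_wt)
u = 9.81 * (17.0 - 8.7) = 81.423 kPa
Effective stress = sigma - u
sigma' = 324.7 - 81.423 = 243.28 kPa


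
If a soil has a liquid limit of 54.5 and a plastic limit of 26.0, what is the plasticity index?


Using PI = LL - PL
PI = 54.5 - 26.0
PI = 28.5


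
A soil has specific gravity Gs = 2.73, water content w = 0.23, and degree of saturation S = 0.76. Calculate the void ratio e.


Using the relation e = Gs * w / S
e = 2.73 * 0.23 / 0.76
e = 0.8262


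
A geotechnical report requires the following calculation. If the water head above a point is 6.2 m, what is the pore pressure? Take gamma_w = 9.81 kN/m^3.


Result: 60.82 kPa

Derivation:
Using u = gamma_w * h_w
u = 9.81 * 6.2
u = 60.82 kPa


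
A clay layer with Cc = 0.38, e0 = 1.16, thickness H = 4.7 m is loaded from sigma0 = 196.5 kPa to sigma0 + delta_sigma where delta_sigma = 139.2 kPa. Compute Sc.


Using Sc = Cc * H / (1 + e0) * log10((sigma0 + delta_sigma) / sigma0)
Stress ratio = (196.5 + 139.2) / 196.5 = 1.7084
log10(1.7084) = 0.232589
Cc * H / (1 + e0) = 0.38 * 4.7 / (1 + 1.16) = 0.826852
Sc = 0.826852 * 0.232589
Sc = 0.1923 m


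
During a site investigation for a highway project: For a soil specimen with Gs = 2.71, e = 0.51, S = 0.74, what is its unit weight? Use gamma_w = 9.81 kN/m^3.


Using gamma = gamma_w * (Gs + S*e) / (1 + e)
Numerator: Gs + S*e = 2.71 + 0.74*0.51 = 3.0874
Denominator: 1 + e = 1 + 0.51 = 1.51
gamma = 9.81 * 3.0874 / 1.51
gamma = 20.058 kN/m^3


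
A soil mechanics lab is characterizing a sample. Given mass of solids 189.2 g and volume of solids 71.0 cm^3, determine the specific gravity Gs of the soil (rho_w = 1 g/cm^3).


Result: 2.665

Derivation:
Using Gs = m_s / (V_s * rho_w)
Since rho_w = 1 g/cm^3:
Gs = 189.2 / 71.0
Gs = 2.665


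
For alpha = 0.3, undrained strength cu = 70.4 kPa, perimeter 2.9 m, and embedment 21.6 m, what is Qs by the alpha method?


Using Qs = alpha * cu * perimeter * L
Qs = 0.3 * 70.4 * 2.9 * 21.6
Qs = 1322.96 kN


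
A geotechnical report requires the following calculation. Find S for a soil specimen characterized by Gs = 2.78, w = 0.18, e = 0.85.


Using S = Gs * w / e
S = 2.78 * 0.18 / 0.85
S = 0.5887


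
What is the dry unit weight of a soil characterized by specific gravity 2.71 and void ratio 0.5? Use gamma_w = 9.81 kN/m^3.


Using gamma_d = Gs * gamma_w / (1 + e)
gamma_d = 2.71 * 9.81 / (1 + 0.5)
gamma_d = 2.71 * 9.81 / 1.5
gamma_d = 17.723 kN/m^3


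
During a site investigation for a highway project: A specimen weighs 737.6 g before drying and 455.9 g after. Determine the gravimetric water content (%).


Using w = (m_wet - m_dry) / m_dry * 100
m_wet - m_dry = 737.6 - 455.9 = 281.7 g
w = 281.7 / 455.9 * 100
w = 61.79 %


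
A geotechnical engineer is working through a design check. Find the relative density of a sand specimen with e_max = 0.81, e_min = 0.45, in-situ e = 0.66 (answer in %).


Result: 41.67 %

Derivation:
Using Dr = (e_max - e) / (e_max - e_min) * 100
e_max - e = 0.81 - 0.66 = 0.15
e_max - e_min = 0.81 - 0.45 = 0.36
Dr = 0.15 / 0.36 * 100
Dr = 41.67 %


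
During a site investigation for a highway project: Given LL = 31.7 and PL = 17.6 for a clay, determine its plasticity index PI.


Using PI = LL - PL
PI = 31.7 - 17.6
PI = 14.1


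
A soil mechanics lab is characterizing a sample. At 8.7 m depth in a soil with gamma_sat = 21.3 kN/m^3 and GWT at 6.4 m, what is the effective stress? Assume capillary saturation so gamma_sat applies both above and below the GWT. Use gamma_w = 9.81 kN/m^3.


Total stress = gamma_sat * depth
sigma = 21.3 * 8.7 = 185.31 kPa
Pore water pressure u = gamma_w * (depth - d_wt)
u = 9.81 * (8.7 - 6.4) = 22.563 kPa
Effective stress = sigma - u
sigma' = 185.31 - 22.563 = 162.75 kPa


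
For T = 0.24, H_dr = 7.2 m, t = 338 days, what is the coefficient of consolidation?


Using cv = T * H_dr^2 / t
H_dr^2 = 7.2^2 = 51.84
cv = 0.24 * 51.84 / 338
cv = 0.03681 m^2/day


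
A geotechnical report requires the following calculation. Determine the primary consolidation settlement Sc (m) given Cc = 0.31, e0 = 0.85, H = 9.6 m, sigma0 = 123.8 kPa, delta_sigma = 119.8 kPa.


Using Sc = Cc * H / (1 + e0) * log10((sigma0 + delta_sigma) / sigma0)
Stress ratio = (123.8 + 119.8) / 123.8 = 1.96769
log10(1.96769) = 0.293957
Cc * H / (1 + e0) = 0.31 * 9.6 / (1 + 0.85) = 1.60865
Sc = 1.60865 * 0.293957
Sc = 0.4729 m


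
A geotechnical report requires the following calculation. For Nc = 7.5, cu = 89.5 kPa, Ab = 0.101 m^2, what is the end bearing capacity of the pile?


Using Qb = Nc * cu * Ab
Qb = 7.5 * 89.5 * 0.101
Qb = 67.8 kN


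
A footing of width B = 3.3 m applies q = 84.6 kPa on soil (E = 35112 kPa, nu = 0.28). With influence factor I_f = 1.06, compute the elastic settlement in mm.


Using Se = q * B * (1 - nu^2) * I_f / E
1 - nu^2 = 1 - 0.28^2 = 0.9216
Se = 84.6 * 3.3 * 0.9216 * 1.06 / 35112
Se = 0.007767 m
Convert to mm: Se = 0.007767 * 1000 = 7.767 mm


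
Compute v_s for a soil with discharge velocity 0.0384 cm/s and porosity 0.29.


Result: 0.13241 cm/s

Derivation:
Using v_s = v_d / n
v_s = 0.0384 / 0.29
v_s = 0.13241 cm/s


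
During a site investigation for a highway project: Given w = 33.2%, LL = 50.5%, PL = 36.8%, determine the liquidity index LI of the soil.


First compute the plasticity index:
PI = LL - PL = 50.5 - 36.8 = 13.7
Then compute the liquidity index:
LI = (w - PL) / PI
LI = (33.2 - 36.8) / 13.7
LI = -0.263


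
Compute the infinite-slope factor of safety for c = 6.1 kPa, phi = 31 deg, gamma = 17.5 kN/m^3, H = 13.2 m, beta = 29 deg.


Result: 1.146

Derivation:
Using Fs = c / (gamma*H*sin(beta)*cos(beta)) + tan(phi)/tan(beta)
Cohesion contribution = 6.1 / (17.5*13.2*sin(29)*cos(29))
Cohesion contribution = 0.062277
Friction contribution = tan(31)/tan(29) = 1.08398
Fs = 0.062277 + 1.08398
Fs = 1.146


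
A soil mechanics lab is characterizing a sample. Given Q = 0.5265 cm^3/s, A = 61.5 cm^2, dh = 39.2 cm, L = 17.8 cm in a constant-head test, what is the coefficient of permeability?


Result: 0.003887 cm/s

Derivation:
Compute hydraulic gradient:
i = dh / L = 39.2 / 17.8 = 2.20225
Then apply Darcy's law:
k = Q / (A * i)
k = 0.5265 / (61.5 * 2.20225)
k = 0.5265 / 135.438
k = 0.003887 cm/s


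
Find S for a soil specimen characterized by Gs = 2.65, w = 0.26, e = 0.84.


Using S = Gs * w / e
S = 2.65 * 0.26 / 0.84
S = 0.8202


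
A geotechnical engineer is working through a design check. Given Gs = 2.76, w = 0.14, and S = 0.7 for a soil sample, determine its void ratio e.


Using the relation e = Gs * w / S
e = 2.76 * 0.14 / 0.7
e = 0.552


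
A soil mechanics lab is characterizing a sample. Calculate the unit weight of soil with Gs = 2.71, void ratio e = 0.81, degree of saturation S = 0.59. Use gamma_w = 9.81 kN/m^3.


Result: 17.278 kN/m^3

Derivation:
Using gamma = gamma_w * (Gs + S*e) / (1 + e)
Numerator: Gs + S*e = 2.71 + 0.59*0.81 = 3.1879
Denominator: 1 + e = 1 + 0.81 = 1.81
gamma = 9.81 * 3.1879 / 1.81
gamma = 17.278 kN/m^3


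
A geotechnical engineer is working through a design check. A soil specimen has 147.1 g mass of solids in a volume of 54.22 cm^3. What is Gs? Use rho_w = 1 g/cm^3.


Using Gs = m_s / (V_s * rho_w)
Since rho_w = 1 g/cm^3:
Gs = 147.1 / 54.22
Gs = 2.713


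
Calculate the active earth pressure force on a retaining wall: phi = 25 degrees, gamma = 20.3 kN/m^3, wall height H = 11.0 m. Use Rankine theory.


Compute active earth pressure coefficient:
Ka = tan^2(45 - phi/2) = tan^2(32.5) = 0.405859
Compute active force:
Pa = 0.5 * Ka * gamma * H^2
Pa = 0.5 * 0.405859 * 20.3 * 11.0^2
Pa = 498.46 kN/m


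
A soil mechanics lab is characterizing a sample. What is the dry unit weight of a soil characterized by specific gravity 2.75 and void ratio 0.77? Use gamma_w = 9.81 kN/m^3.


Using gamma_d = Gs * gamma_w / (1 + e)
gamma_d = 2.75 * 9.81 / (1 + 0.77)
gamma_d = 2.75 * 9.81 / 1.77
gamma_d = 15.242 kN/m^3


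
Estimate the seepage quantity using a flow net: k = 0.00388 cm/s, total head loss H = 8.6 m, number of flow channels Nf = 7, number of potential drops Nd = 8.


Convert k to m/s for unit consistency with H:
k = 0.00388 cm/s = 0.00388 / 100 m/s = 3.88e-05 m/s
Using q = k * H * Nf / Nd
Nf / Nd = 7 / 8 = 0.875
q = 3.88e-05 * 8.6 * 0.875
q = 0.000292 m^3/s per m


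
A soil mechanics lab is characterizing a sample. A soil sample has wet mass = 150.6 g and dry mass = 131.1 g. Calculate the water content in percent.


Using w = (m_wet - m_dry) / m_dry * 100
m_wet - m_dry = 150.6 - 131.1 = 19.5 g
w = 19.5 / 131.1 * 100
w = 14.87 %


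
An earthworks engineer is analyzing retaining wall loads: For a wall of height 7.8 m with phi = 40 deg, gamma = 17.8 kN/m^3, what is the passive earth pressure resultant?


Result: 2490.2 kN/m

Derivation:
Compute passive earth pressure coefficient:
Kp = tan^2(45 + phi/2) = tan^2(65.0) = 4.59891
Compute passive force:
Pp = 0.5 * Kp * gamma * H^2
Pp = 0.5 * 4.59891 * 17.8 * 7.8^2
Pp = 2490.2 kN/m


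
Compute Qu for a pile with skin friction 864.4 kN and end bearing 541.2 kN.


Result: 1405.6 kN

Derivation:
Using Qu = Qf + Qb
Qu = 864.4 + 541.2
Qu = 1405.6 kN


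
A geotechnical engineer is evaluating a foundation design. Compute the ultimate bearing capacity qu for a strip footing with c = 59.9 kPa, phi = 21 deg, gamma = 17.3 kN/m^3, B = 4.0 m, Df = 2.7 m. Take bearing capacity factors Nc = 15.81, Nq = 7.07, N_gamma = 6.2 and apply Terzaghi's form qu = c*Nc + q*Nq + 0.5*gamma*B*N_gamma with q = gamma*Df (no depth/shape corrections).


Compute qu = c*Nc + gamma*Df*Nq + 0.5*gamma*B*N_gamma
Term 1: 59.9 * 15.81 = 947.019
Term 2: 17.3 * 2.7 * 7.07 = 330.2397
Term 3: 0.5 * 17.3 * 4.0 * 6.2 = 214.52
qu = 947.019 + 330.2397 + 214.52
qu = 1491.78 kPa
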